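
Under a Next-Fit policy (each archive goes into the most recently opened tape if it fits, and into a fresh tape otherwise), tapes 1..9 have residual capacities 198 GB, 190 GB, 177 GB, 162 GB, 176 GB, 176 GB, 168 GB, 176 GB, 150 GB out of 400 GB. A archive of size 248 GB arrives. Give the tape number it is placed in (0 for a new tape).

Next-Fit only looks at tape 9, which has 150 GB free.
248 GB does not fit, so a new tape is opened.

0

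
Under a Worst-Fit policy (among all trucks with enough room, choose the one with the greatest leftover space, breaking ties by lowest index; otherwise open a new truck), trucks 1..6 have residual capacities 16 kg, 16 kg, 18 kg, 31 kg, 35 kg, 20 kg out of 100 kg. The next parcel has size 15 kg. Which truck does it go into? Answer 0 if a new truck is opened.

5

Trucks with room: truck 1 (16 kg), truck 2 (16 kg), truck 3 (18 kg), truck 4 (31 kg), truck 5 (35 kg), truck 6 (20 kg).
Most room is truck 5 with 35 kg free.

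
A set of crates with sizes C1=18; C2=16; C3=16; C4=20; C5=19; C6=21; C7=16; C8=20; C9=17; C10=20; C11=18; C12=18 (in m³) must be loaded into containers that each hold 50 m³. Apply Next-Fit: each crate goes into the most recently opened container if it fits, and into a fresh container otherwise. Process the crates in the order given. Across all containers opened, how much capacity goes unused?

81

C1 (18 m³) → container 1 (remaining 32 m³)
C2 (16 m³) → container 1 (remaining 16 m³)
C3 (16 m³) → container 1 (remaining 0 m³)
C4 (20 m³) → container 2 (remaining 30 m³)
C5 (19 m³) → container 2 (remaining 11 m³)
C6 (21 m³) → container 3 (remaining 29 m³)
C7 (16 m³) → container 3 (remaining 13 m³)
C8 (20 m³) → container 4 (remaining 30 m³)
C9 (17 m³) → container 4 (remaining 13 m³)
C10 (20 m³) → container 5 (remaining 30 m³)
C11 (18 m³) → container 5 (remaining 12 m³)
C12 (18 m³) → container 6 (remaining 32 m³)
6 containers × 50 m³ = 300 m³; used 219 m³; unused 81 m³.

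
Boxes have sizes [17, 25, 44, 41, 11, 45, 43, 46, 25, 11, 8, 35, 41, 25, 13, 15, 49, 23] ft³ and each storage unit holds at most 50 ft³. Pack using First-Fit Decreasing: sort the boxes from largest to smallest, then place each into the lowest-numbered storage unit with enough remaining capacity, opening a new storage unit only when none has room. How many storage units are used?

Sorted descending: 49, 46, 45, 44, 43, 41, 41, 35, 25, 25, 25, 23, 17, 15, 13, 11, 11, 8.
Put 49 ft³ in storage unit 1; 1 ft³ remain.
Put 46 ft³ in storage unit 2; 4 ft³ remain.
Put 45 ft³ in storage unit 3; 5 ft³ remain.
Put 44 ft³ in storage unit 4; 6 ft³ remain.
Put 43 ft³ in storage unit 5; 7 ft³ remain.
Put 41 ft³ in storage unit 6; 9 ft³ remain.
Put 41 ft³ in storage unit 7; 9 ft³ remain.
Put 35 ft³ in storage unit 8; 15 ft³ remain.
Put 25 ft³ in storage unit 9; 25 ft³ remain.
Put 25 ft³ in storage unit 9; 0 ft³ remain.
Put 25 ft³ in storage unit 10; 25 ft³ remain.
Put 23 ft³ in storage unit 10; 2 ft³ remain.
Put 17 ft³ in storage unit 11; 33 ft³ remain.
Put 15 ft³ in storage unit 8; 0 ft³ remain.
Put 13 ft³ in storage unit 11; 20 ft³ remain.
Put 11 ft³ in storage unit 11; 9 ft³ remain.
Put 11 ft³ in storage unit 12; 39 ft³ remain.
Put 8 ft³ in storage unit 6; 1 ft³ remain.
Final storage units: [49] [46] [45] [44] [43] [41,8] [41] [35,15] [25,25] [25,23] [17,13,11] [11].

12 storage units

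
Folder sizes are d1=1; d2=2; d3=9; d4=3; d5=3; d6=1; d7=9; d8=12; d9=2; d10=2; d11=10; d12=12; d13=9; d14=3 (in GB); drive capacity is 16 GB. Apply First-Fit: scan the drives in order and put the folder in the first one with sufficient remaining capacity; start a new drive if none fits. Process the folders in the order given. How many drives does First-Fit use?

6

Put d1 (1 GB) in drive 1; 15 GB remain.
Put d2 (2 GB) in drive 1; 13 GB remain.
Put d3 (9 GB) in drive 1; 4 GB remain.
Put d4 (3 GB) in drive 1; 1 GB remain.
Put d5 (3 GB) in drive 2; 13 GB remain.
Put d6 (1 GB) in drive 1; 0 GB remain.
Put d7 (9 GB) in drive 2; 4 GB remain.
Put d8 (12 GB) in drive 3; 4 GB remain.
Put d9 (2 GB) in drive 2; 2 GB remain.
Put d10 (2 GB) in drive 2; 0 GB remain.
Put d11 (10 GB) in drive 4; 6 GB remain.
Put d12 (12 GB) in drive 5; 4 GB remain.
Put d13 (9 GB) in drive 6; 7 GB remain.
Put d14 (3 GB) in drive 3; 1 GB remain.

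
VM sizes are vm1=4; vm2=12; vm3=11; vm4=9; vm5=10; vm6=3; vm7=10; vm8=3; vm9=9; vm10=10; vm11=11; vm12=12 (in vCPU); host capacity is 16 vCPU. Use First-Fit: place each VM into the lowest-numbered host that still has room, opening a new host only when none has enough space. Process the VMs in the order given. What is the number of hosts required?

host 1: place vm1 (4 vCPU), 12 vCPU left
host 1: place vm2 (12 vCPU), 0 vCPU left
host 2: place vm3 (11 vCPU), 5 vCPU left
host 3: place vm4 (9 vCPU), 7 vCPU left
host 4: place vm5 (10 vCPU), 6 vCPU left
host 2: place vm6 (3 vCPU), 2 vCPU left
host 5: place vm7 (10 vCPU), 6 vCPU left
host 3: place vm8 (3 vCPU), 4 vCPU left
host 6: place vm9 (9 vCPU), 7 vCPU left
host 7: place vm10 (10 vCPU), 6 vCPU left
host 8: place vm11 (11 vCPU), 5 vCPU left
host 9: place vm12 (12 vCPU), 4 vCPU left

9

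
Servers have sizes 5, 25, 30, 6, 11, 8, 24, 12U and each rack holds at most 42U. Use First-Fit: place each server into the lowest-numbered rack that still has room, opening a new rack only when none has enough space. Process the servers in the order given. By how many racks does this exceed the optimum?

1

First-Fit: [5,25,6] [30,11] [8,24] [12] → 4 racks.
Total size 121U; any packing needs at least ⌈121/42⌉ = 3 racks.
An optimal packing achieves that bound: [30,12] [25,11,6] [24,8,5] → 3 racks.
Excess: 4 − 3 = 1.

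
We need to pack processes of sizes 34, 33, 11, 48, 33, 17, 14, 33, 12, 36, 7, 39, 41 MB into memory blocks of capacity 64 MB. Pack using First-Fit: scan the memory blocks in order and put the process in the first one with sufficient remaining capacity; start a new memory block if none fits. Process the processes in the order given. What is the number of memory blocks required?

memory block 1: place 34 MB, 30 MB left
memory block 2: place 33 MB, 31 MB left
memory block 1: place 11 MB, 19 MB left
memory block 3: place 48 MB, 16 MB left
memory block 4: place 33 MB, 31 MB left
memory block 1: place 17 MB, 2 MB left
memory block 2: place 14 MB, 17 MB left
memory block 5: place 33 MB, 31 MB left
memory block 2: place 12 MB, 5 MB left
memory block 6: place 36 MB, 28 MB left
memory block 3: place 7 MB, 9 MB left
memory block 7: place 39 MB, 25 MB left
memory block 8: place 41 MB, 23 MB left

8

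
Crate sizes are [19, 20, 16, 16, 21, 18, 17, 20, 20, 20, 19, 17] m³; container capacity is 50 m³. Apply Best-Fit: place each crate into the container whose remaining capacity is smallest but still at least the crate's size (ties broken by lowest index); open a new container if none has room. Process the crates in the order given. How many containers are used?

Put 19 m³ in container 1; 31 m³ remain.
Put 20 m³ in container 1; 11 m³ remain.
Put 16 m³ in container 2; 34 m³ remain.
Put 16 m³ in container 2; 18 m³ remain.
Put 21 m³ in container 3; 29 m³ remain.
Put 18 m³ in container 2; 0 m³ remain.
Put 17 m³ in container 3; 12 m³ remain.
Put 20 m³ in container 4; 30 m³ remain.
Put 20 m³ in container 4; 10 m³ remain.
Put 20 m³ in container 5; 30 m³ remain.
Put 19 m³ in container 5; 11 m³ remain.
Put 17 m³ in container 6; 33 m³ remain.

6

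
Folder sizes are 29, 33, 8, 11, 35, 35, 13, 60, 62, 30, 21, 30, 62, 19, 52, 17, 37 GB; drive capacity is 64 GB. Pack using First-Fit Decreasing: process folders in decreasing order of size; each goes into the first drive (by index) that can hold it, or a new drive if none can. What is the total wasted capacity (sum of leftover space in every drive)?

Sorted descending: 62, 62, 60, 52, 37, 35, 35, 33, 30, 30, 29, 21, 19, 17, 13, 11, 8.
62 GB → drive 1 (remaining 2 GB)
62 GB → drive 2 (remaining 2 GB)
60 GB → drive 3 (remaining 4 GB)
52 GB → drive 4 (remaining 12 GB)
37 GB → drive 5 (remaining 27 GB)
35 GB → drive 6 (remaining 29 GB)
35 GB → drive 7 (remaining 29 GB)
33 GB → drive 8 (remaining 31 GB)
30 GB → drive 8 (remaining 1 GB)
30 GB → drive 9 (remaining 34 GB)
29 GB → drive 6 (remaining 0 GB)
21 GB → drive 5 (remaining 6 GB)
19 GB → drive 7 (remaining 10 GB)
17 GB → drive 9 (remaining 17 GB)
13 GB → drive 9 (remaining 4 GB)
11 GB → drive 4 (remaining 1 GB)
8 GB → drive 7 (remaining 2 GB)
9 drives × 64 GB = 576 GB; used 554 GB; unused 22 GB.

22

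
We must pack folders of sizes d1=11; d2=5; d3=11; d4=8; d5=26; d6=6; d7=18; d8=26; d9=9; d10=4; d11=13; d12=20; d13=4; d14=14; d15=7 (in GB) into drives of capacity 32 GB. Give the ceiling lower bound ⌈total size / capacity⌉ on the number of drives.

Total size = 11 + 5 + 11 + 8 + 26 + 6 + 18 + 26 + 9 + 4 + 13 + 20 + 4 + 14 + 7 = 182 GB.
⌈182 / 32⌉ = 6.

6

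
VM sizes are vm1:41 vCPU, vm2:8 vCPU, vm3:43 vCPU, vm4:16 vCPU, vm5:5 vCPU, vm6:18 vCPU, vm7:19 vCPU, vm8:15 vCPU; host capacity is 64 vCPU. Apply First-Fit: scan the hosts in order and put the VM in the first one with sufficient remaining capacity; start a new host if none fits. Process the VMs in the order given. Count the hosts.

host 1: place vm1 (41 vCPU), 23 vCPU left
host 1: place vm2 (8 vCPU), 15 vCPU left
host 2: place vm3 (43 vCPU), 21 vCPU left
host 2: place vm4 (16 vCPU), 5 vCPU left
host 1: place vm5 (5 vCPU), 10 vCPU left
host 3: place vm6 (18 vCPU), 46 vCPU left
host 3: place vm7 (19 vCPU), 27 vCPU left
host 3: place vm8 (15 vCPU), 12 vCPU left
Final hosts: [41,8,5] [43,16] [18,19,15].

3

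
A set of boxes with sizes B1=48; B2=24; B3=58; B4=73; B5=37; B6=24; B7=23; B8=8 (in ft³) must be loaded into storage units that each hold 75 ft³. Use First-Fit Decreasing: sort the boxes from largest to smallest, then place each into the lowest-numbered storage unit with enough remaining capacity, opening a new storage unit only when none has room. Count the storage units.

5 storage units

Sorted descending: 73, 58, 48, 37, 24, 24, 23, 8.
Put 73 ft³ in storage unit 1; 2 ft³ remain.
Put 58 ft³ in storage unit 2; 17 ft³ remain.
Put 48 ft³ in storage unit 3; 27 ft³ remain.
Put 37 ft³ in storage unit 4; 38 ft³ remain.
Put 24 ft³ in storage unit 3; 3 ft³ remain.
Put 24 ft³ in storage unit 4; 14 ft³ remain.
Put 23 ft³ in storage unit 5; 52 ft³ remain.
Put 8 ft³ in storage unit 2; 9 ft³ remain.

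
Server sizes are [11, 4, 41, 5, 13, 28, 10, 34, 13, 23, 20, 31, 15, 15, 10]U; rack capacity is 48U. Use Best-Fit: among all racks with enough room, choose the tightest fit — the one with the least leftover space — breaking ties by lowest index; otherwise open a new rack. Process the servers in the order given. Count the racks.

Put 11U in rack 1; 37U remain.
Put 4U in rack 1; 33U remain.
Put 41U in rack 2; 7U remain.
Put 5U in rack 2; 2U remain.
Put 13U in rack 1; 20U remain.
Put 28U in rack 3; 20U remain.
Put 10U in rack 1; 10U remain.
Put 34U in rack 4; 14U remain.
Put 13U in rack 4; 1U remain.
Put 23U in rack 5; 25U remain.
Put 20U in rack 3; 0U remain.
Put 31U in rack 6; 17U remain.
Put 15U in rack 6; 2U remain.
Put 15U in rack 5; 10U remain.
Put 10U in rack 1; 0U remain.
Final racks: [11,4,13,10,10] [41,5] [28,20] [34,13] [23,15] [31,15].

6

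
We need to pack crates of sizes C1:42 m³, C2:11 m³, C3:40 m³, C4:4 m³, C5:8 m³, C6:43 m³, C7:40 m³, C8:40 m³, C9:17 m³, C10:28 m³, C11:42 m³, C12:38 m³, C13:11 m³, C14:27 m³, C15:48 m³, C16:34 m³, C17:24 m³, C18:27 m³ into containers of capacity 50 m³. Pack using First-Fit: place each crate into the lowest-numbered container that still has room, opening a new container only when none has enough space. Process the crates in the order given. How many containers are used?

Put C1 (42 m³) in container 1; 8 m³ remain.
Put C2 (11 m³) in container 2; 39 m³ remain.
Put C3 (40 m³) in container 3; 10 m³ remain.
Put C4 (4 m³) in container 1; 4 m³ remain.
Put C5 (8 m³) in container 2; 31 m³ remain.
Put C6 (43 m³) in container 4; 7 m³ remain.
Put C7 (40 m³) in container 5; 10 m³ remain.
Put C8 (40 m³) in container 6; 10 m³ remain.
Put C9 (17 m³) in container 2; 14 m³ remain.
Put C10 (28 m³) in container 7; 22 m³ remain.
Put C11 (42 m³) in container 8; 8 m³ remain.
Put C12 (38 m³) in container 9; 12 m³ remain.
Put C13 (11 m³) in container 2; 3 m³ remain.
Put C14 (27 m³) in container 10; 23 m³ remain.
Put C15 (48 m³) in container 11; 2 m³ remain.
Put C16 (34 m³) in container 12; 16 m³ remain.
Put C17 (24 m³) in container 13; 26 m³ remain.
Put C18 (27 m³) in container 14; 23 m³ remain.

14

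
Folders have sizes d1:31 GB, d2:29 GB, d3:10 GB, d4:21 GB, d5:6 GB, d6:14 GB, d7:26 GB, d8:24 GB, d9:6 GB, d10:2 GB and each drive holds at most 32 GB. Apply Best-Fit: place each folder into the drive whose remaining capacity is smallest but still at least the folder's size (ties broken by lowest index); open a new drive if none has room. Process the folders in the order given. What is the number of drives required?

6

drive 1: place d1 (31 GB), 1 GB left
drive 2: place d2 (29 GB), 3 GB left
drive 3: place d3 (10 GB), 22 GB left
drive 3: place d4 (21 GB), 1 GB left
drive 4: place d5 (6 GB), 26 GB left
drive 4: place d6 (14 GB), 12 GB left
drive 5: place d7 (26 GB), 6 GB left
drive 6: place d8 (24 GB), 8 GB left
drive 5: place d9 (6 GB), 0 GB left
drive 2: place d10 (2 GB), 1 GB left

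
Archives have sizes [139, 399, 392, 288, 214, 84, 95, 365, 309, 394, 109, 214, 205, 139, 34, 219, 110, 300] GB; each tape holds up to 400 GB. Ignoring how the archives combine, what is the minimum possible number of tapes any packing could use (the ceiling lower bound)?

11

Total size = 139 + 399 + 392 + 288 + 214 + 84 + 95 + 365 + 309 + 394 + 109 + 214 + 205 + 139 + 34 + 219 + 110 + 300 = 4009 GB.
⌈4009 / 400⌉ = 11.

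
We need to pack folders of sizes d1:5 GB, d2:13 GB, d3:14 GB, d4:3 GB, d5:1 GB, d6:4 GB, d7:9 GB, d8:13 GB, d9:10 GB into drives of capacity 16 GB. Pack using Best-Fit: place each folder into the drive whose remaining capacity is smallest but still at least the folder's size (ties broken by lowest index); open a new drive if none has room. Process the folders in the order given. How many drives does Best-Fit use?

drive 1: place d1 (5 GB), 11 GB left
drive 2: place d2 (13 GB), 3 GB left
drive 3: place d3 (14 GB), 2 GB left
drive 2: place d4 (3 GB), 0 GB left
drive 3: place d5 (1 GB), 1 GB left
drive 1: place d6 (4 GB), 7 GB left
drive 4: place d7 (9 GB), 7 GB left
drive 5: place d8 (13 GB), 3 GB left
drive 6: place d9 (10 GB), 6 GB left

6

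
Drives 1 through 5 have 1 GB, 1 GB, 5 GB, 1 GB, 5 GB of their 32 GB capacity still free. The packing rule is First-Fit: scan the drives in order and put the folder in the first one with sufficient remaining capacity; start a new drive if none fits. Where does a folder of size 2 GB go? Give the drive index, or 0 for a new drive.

3

Drives with room: drive 3 (5 GB), drive 5 (5 GB).
The first with room is drive 3.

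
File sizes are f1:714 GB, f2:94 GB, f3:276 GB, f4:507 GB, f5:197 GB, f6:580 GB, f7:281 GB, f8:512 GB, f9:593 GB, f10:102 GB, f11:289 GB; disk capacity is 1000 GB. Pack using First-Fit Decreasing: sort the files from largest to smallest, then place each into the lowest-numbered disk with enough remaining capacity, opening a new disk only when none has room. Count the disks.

Sorted descending: 714, 593, 580, 512, 507, 289, 281, 276, 197, 102, 94.
714 GB → disk 1 (remaining 286 GB)
593 GB → disk 2 (remaining 407 GB)
580 GB → disk 3 (remaining 420 GB)
512 GB → disk 4 (remaining 488 GB)
507 GB → disk 5 (remaining 493 GB)
289 GB → disk 2 (remaining 118 GB)
281 GB → disk 1 (remaining 5 GB)
276 GB → disk 3 (remaining 144 GB)
197 GB → disk 4 (remaining 291 GB)
102 GB → disk 2 (remaining 16 GB)
94 GB → disk 3 (remaining 50 GB)
Final disks: [714,281] [593,289,102] [580,276,94] [512,197] [507].

5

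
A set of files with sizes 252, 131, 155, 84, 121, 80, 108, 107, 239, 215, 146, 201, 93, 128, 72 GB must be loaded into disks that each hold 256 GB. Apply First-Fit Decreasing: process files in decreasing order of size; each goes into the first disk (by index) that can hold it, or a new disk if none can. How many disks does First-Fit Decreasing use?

Sorted descending: 252, 239, 215, 201, 155, 146, 131, 128, 121, 108, 107, 93, 84, 80, 72.
Put 252 GB in disk 1; 4 GB remain.
Put 239 GB in disk 2; 17 GB remain.
Put 215 GB in disk 3; 41 GB remain.
Put 201 GB in disk 4; 55 GB remain.
Put 155 GB in disk 5; 101 GB remain.
Put 146 GB in disk 6; 110 GB remain.
Put 131 GB in disk 7; 125 GB remain.
Put 128 GB in disk 8; 128 GB remain.
Put 121 GB in disk 7; 4 GB remain.
Put 108 GB in disk 6; 2 GB remain.
Put 107 GB in disk 8; 21 GB remain.
Put 93 GB in disk 5; 8 GB remain.
Put 84 GB in disk 9; 172 GB remain.
Put 80 GB in disk 9; 92 GB remain.
Put 72 GB in disk 9; 20 GB remain.

9 disks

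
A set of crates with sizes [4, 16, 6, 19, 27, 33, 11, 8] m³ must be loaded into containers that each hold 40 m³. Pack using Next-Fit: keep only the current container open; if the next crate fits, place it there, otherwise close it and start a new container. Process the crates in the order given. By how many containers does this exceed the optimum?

Next-Fit: [4,16,6] [19] [27] [33] [11,8] → 5 containers.
Total size 124 m³; any packing needs at least ⌈124/40⌉ = 4 containers.
An optimal packing achieves that bound: [33,6] [27,11] [19,16,4] [8] → 4 containers.
Excess: 5 − 4 = 1.

1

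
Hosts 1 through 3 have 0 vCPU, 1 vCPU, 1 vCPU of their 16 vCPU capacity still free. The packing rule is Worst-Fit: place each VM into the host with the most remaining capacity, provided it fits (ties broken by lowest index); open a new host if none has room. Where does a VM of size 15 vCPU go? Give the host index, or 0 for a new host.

No host has ≥ 15 vCPU free, so a new host is opened.

0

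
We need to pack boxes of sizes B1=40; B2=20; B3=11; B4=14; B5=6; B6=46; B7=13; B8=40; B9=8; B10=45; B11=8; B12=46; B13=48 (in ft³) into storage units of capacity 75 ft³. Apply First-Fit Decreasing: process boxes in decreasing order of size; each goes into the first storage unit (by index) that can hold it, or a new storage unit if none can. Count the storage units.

6

Sorted descending: 48, 46, 46, 45, 40, 40, 20, 14, 13, 11, 8, 8, 6.
48 ft³ → storage unit 1 (remaining 27 ft³)
46 ft³ → storage unit 2 (remaining 29 ft³)
46 ft³ → storage unit 3 (remaining 29 ft³)
45 ft³ → storage unit 4 (remaining 30 ft³)
40 ft³ → storage unit 5 (remaining 35 ft³)
40 ft³ → storage unit 6 (remaining 35 ft³)
20 ft³ → storage unit 1 (remaining 7 ft³)
14 ft³ → storage unit 2 (remaining 15 ft³)
13 ft³ → storage unit 2 (remaining 2 ft³)
11 ft³ → storage unit 3 (remaining 18 ft³)
8 ft³ → storage unit 3 (remaining 10 ft³)
8 ft³ → storage unit 3 (remaining 2 ft³)
6 ft³ → storage unit 1 (remaining 1 ft³)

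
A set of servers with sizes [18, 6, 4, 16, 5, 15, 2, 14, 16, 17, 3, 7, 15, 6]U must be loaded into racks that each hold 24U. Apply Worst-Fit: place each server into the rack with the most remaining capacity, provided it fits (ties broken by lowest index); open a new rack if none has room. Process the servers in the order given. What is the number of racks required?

7

Put 18U in rack 1; 6U remain.
Put 6U in rack 1; 0U remain.
Put 4U in rack 2; 20U remain.
Put 16U in rack 2; 4U remain.
Put 5U in rack 3; 19U remain.
Put 15U in rack 3; 4U remain.
Put 2U in rack 2; 2U remain.
Put 14U in rack 4; 10U remain.
Put 16U in rack 5; 8U remain.
Put 17U in rack 6; 7U remain.
Put 3U in rack 4; 7U remain.
Put 7U in rack 5; 1U remain.
Put 15U in rack 7; 9U remain.
Put 6U in rack 7; 3U remain.
Final racks: [18,6] [4,16,2] [5,15] [14,3] [16,7] [17] [15,6].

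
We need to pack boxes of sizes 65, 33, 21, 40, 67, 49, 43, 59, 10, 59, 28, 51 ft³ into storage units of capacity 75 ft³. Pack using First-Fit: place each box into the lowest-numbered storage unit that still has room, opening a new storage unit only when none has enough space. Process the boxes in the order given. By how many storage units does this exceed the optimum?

First-Fit: [65,10] [33,21] [40,28] [67] [49] [43] [59] [59] [51] → 9 storage units.
8 boxes exceed 37.5 ft³ (half the capacity), and no two of those can share a storage unit, so at least 8 storage units are needed.
An optimal packing achieves that bound: [67] [65,10] [59] [59] [51,21] [49] [43,28] [40,33] → 8 storage units.
Excess: 9 − 8 = 1.

1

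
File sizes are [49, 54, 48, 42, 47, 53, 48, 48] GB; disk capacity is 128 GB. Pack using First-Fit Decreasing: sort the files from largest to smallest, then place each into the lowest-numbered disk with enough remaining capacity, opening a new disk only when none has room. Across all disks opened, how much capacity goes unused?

Sorted descending: 54, 53, 49, 48, 48, 48, 47, 42.
disk 1: place 54 GB, 74 GB left
disk 1: place 53 GB, 21 GB left
disk 2: place 49 GB, 79 GB left
disk 2: place 48 GB, 31 GB left
disk 3: place 48 GB, 80 GB left
disk 3: place 48 GB, 32 GB left
disk 4: place 47 GB, 81 GB left
disk 4: place 42 GB, 39 GB left
4 disks × 128 GB = 512 GB; used 389 GB; unused 123 GB.

123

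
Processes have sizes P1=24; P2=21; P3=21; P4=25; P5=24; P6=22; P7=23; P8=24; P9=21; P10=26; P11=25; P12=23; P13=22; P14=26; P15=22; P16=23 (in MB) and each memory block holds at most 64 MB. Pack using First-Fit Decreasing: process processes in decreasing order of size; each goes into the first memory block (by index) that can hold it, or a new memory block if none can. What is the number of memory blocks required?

8 memory blocks

Sorted descending: 26, 26, 25, 25, 24, 24, 24, 23, 23, 23, 22, 22, 22, 21, 21, 21.
memory block 1: place 26 MB, 38 MB left
memory block 1: place 26 MB, 12 MB left
memory block 2: place 25 MB, 39 MB left
memory block 2: place 25 MB, 14 MB left
memory block 3: place 24 MB, 40 MB left
memory block 3: place 24 MB, 16 MB left
memory block 4: place 24 MB, 40 MB left
memory block 4: place 23 MB, 17 MB left
memory block 5: place 23 MB, 41 MB left
memory block 5: place 23 MB, 18 MB left
memory block 6: place 22 MB, 42 MB left
memory block 6: place 22 MB, 20 MB left
memory block 7: place 22 MB, 42 MB left
memory block 7: place 21 MB, 21 MB left
memory block 7: place 21 MB, 0 MB left
memory block 8: place 21 MB, 43 MB left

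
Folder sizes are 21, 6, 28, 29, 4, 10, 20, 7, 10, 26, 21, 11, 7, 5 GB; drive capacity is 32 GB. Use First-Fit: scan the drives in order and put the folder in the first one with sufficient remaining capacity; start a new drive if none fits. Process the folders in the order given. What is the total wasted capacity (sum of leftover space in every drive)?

drive 1: place 21 GB, 11 GB left
drive 1: place 6 GB, 5 GB left
drive 2: place 28 GB, 4 GB left
drive 3: place 29 GB, 3 GB left
drive 1: place 4 GB, 1 GB left
drive 4: place 10 GB, 22 GB left
drive 4: place 20 GB, 2 GB left
drive 5: place 7 GB, 25 GB left
drive 5: place 10 GB, 15 GB left
drive 6: place 26 GB, 6 GB left
drive 7: place 21 GB, 11 GB left
drive 5: place 11 GB, 4 GB left
drive 7: place 7 GB, 4 GB left
drive 6: place 5 GB, 1 GB left
7 drives × 32 GB = 224 GB; used 205 GB; unused 19 GB.

19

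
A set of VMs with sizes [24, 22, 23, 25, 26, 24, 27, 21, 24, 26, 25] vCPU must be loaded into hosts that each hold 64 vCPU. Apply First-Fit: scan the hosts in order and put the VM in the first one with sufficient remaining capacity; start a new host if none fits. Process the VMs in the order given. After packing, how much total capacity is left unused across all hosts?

24 vCPU → host 1 (remaining 40 vCPU)
22 vCPU → host 1 (remaining 18 vCPU)
23 vCPU → host 2 (remaining 41 vCPU)
25 vCPU → host 2 (remaining 16 vCPU)
26 vCPU → host 3 (remaining 38 vCPU)
24 vCPU → host 3 (remaining 14 vCPU)
27 vCPU → host 4 (remaining 37 vCPU)
21 vCPU → host 4 (remaining 16 vCPU)
24 vCPU → host 5 (remaining 40 vCPU)
26 vCPU → host 5 (remaining 14 vCPU)
25 vCPU → host 6 (remaining 39 vCPU)
6 hosts × 64 vCPU = 384 vCPU; used 267 vCPU; unused 117 vCPU.

117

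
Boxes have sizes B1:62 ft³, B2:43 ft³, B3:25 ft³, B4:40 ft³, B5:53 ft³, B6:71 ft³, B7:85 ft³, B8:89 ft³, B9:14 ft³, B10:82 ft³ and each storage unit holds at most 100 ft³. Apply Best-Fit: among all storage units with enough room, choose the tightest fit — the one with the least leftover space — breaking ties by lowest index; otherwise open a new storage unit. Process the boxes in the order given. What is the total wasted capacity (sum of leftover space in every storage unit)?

Put B1 (62 ft³) in storage unit 1; 38 ft³ remain.
Put B2 (43 ft³) in storage unit 2; 57 ft³ remain.
Put B3 (25 ft³) in storage unit 1; 13 ft³ remain.
Put B4 (40 ft³) in storage unit 2; 17 ft³ remain.
Put B5 (53 ft³) in storage unit 3; 47 ft³ remain.
Put B6 (71 ft³) in storage unit 4; 29 ft³ remain.
Put B7 (85 ft³) in storage unit 5; 15 ft³ remain.
Put B8 (89 ft³) in storage unit 6; 11 ft³ remain.
Put B9 (14 ft³) in storage unit 5; 1 ft³ remain.
Put B10 (82 ft³) in storage unit 7; 18 ft³ remain.
7 storage units × 100 ft³ = 700 ft³; used 564 ft³; unused 136 ft³.

136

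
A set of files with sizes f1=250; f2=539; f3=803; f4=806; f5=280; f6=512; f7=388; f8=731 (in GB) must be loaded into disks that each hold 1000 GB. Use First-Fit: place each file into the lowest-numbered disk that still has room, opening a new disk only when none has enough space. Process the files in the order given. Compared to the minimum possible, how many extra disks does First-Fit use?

1

First-Fit: [250,539] [803] [806] [280,512] [388] [731] → 6 disks.
Total size 4309 GB; any packing needs at least ⌈4309/1000⌉ = 5 disks.
An optimal packing achieves that bound: [806] [803] [731,250] [539,388] [512,280] → 5 disks.
Excess: 6 − 5 = 1.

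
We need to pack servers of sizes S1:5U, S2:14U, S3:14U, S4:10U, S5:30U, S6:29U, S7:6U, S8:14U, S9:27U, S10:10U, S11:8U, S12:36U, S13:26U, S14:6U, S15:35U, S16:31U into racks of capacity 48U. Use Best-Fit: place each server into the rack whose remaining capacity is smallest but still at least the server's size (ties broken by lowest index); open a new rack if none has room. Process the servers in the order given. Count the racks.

8

S1 (5U) → rack 1 (remaining 43U)
S2 (14U) → rack 1 (remaining 29U)
S3 (14U) → rack 1 (remaining 15U)
S4 (10U) → rack 1 (remaining 5U)
S5 (30U) → rack 2 (remaining 18U)
S6 (29U) → rack 3 (remaining 19U)
S7 (6U) → rack 2 (remaining 12U)
S8 (14U) → rack 3 (remaining 5U)
S9 (27U) → rack 4 (remaining 21U)
S10 (10U) → rack 2 (remaining 2U)
S11 (8U) → rack 4 (remaining 13U)
S12 (36U) → rack 5 (remaining 12U)
S13 (26U) → rack 6 (remaining 22U)
S14 (6U) → rack 5 (remaining 6U)
S15 (35U) → rack 7 (remaining 13U)
S16 (31U) → rack 8 (remaining 17U)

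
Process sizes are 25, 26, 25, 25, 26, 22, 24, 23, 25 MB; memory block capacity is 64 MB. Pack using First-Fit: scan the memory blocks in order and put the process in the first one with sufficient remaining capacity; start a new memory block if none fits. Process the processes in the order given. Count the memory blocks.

5 memory blocks

25 MB → memory block 1 (remaining 39 MB)
26 MB → memory block 1 (remaining 13 MB)
25 MB → memory block 2 (remaining 39 MB)
25 MB → memory block 2 (remaining 14 MB)
26 MB → memory block 3 (remaining 38 MB)
22 MB → memory block 3 (remaining 16 MB)
24 MB → memory block 4 (remaining 40 MB)
23 MB → memory block 4 (remaining 17 MB)
25 MB → memory block 5 (remaining 39 MB)
Final memory blocks: [25,26] [25,25] [26,22] [24,23] [25].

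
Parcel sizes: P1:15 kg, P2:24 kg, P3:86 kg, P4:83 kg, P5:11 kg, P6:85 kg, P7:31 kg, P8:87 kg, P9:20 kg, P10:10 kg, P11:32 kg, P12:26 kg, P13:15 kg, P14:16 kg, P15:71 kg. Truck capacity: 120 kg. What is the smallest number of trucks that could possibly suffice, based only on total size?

6

Total size = 15 + 24 + 86 + 83 + 11 + 85 + 31 + 87 + 20 + 10 + 32 + 26 + 15 + 16 + 71 = 612 kg.
⌈612 / 120⌉ = 6.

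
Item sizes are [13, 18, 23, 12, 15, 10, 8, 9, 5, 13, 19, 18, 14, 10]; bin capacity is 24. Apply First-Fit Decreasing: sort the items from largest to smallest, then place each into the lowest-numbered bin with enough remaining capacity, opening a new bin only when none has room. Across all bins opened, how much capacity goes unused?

29

Sorted descending: 23, 19, 18, 18, 15, 14, 13, 13, 12, 10, 10, 9, 8, 5.
Put 23 in bin 1; 1 remain.
Put 19 in bin 2; 5 remain.
Put 18 in bin 3; 6 remain.
Put 18 in bin 4; 6 remain.
Put 15 in bin 5; 9 remain.
Put 14 in bin 6; 10 remain.
Put 13 in bin 7; 11 remain.
Put 13 in bin 8; 11 remain.
Put 12 in bin 9; 12 remain.
Put 10 in bin 6; 0 remain.
Put 10 in bin 7; 1 remain.
Put 9 in bin 5; 0 remain.
Put 8 in bin 8; 3 remain.
Put 5 in bin 2; 0 remain.
9 bins × 24 = 216; used 187; unused 29.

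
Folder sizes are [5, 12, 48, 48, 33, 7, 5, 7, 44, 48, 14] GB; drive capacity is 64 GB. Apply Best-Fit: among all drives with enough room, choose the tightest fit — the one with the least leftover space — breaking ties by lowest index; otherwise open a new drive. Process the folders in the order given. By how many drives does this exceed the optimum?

0

Best-Fit: [5,12,33,7,5] [48,7] [48,14] [44] [48] → 5 drives.
Total size 271 GB; any packing needs at least ⌈271/64⌉ = 5 drives.
So 5 is already optimal.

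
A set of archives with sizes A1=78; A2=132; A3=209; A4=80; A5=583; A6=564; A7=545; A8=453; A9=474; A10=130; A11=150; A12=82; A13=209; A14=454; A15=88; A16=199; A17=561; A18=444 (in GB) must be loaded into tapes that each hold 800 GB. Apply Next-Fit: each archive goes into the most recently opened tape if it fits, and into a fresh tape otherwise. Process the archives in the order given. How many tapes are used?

10 tapes

Put A1 (78 GB) in tape 1; 722 GB remain.
Put A2 (132 GB) in tape 1; 590 GB remain.
Put A3 (209 GB) in tape 1; 381 GB remain.
Put A4 (80 GB) in tape 1; 301 GB remain.
Put A5 (583 GB) in tape 2; 217 GB remain.
Put A6 (564 GB) in tape 3; 236 GB remain.
Put A7 (545 GB) in tape 4; 255 GB remain.
Put A8 (453 GB) in tape 5; 347 GB remain.
Put A9 (474 GB) in tape 6; 326 GB remain.
Put A10 (130 GB) in tape 6; 196 GB remain.
Put A11 (150 GB) in tape 6; 46 GB remain.
Put A12 (82 GB) in tape 7; 718 GB remain.
Put A13 (209 GB) in tape 7; 509 GB remain.
Put A14 (454 GB) in tape 7; 55 GB remain.
Put A15 (88 GB) in tape 8; 712 GB remain.
Put A16 (199 GB) in tape 8; 513 GB remain.
Put A17 (561 GB) in tape 9; 239 GB remain.
Put A18 (444 GB) in tape 10; 356 GB remain.
Final tapes: [78,132,209,80] [583] [564] [545] [453] [474,130,150] [82,209,454] [88,199] [561] [444].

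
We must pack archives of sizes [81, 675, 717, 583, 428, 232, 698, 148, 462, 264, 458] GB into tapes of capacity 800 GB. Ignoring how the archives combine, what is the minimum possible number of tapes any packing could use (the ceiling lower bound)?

Total size = 81 + 675 + 717 + 583 + 428 + 232 + 698 + 148 + 462 + 264 + 458 = 4746 GB.
⌈4746 / 800⌉ = 6.

6 tapes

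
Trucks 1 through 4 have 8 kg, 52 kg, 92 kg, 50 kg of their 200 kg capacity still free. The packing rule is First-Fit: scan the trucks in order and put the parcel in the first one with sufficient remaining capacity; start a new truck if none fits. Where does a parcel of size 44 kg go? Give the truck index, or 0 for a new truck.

2

Trucks with room: truck 2 (52 kg), truck 3 (92 kg), truck 4 (50 kg).
The first with room is truck 2.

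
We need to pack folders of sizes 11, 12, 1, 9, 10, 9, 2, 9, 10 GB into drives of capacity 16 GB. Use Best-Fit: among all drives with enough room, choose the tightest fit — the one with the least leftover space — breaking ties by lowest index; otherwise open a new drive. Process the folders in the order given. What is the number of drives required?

7

drive 1: place 11 GB, 5 GB left
drive 2: place 12 GB, 4 GB left
drive 2: place 1 GB, 3 GB left
drive 3: place 9 GB, 7 GB left
drive 4: place 10 GB, 6 GB left
drive 5: place 9 GB, 7 GB left
drive 2: place 2 GB, 1 GB left
drive 6: place 9 GB, 7 GB left
drive 7: place 10 GB, 6 GB left
Final drives: [11] [12,1,2] [9] [10] [9] [9] [10].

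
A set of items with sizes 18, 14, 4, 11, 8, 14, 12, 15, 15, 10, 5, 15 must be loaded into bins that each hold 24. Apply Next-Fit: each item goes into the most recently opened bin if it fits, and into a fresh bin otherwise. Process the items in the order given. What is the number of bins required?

9

bin 1: place 18, 6 left
bin 2: place 14, 10 left
bin 2: place 4, 6 left
bin 3: place 11, 13 left
bin 3: place 8, 5 left
bin 4: place 14, 10 left
bin 5: place 12, 12 left
bin 6: place 15, 9 left
bin 7: place 15, 9 left
bin 8: place 10, 14 left
bin 8: place 5, 9 left
bin 9: place 15, 9 left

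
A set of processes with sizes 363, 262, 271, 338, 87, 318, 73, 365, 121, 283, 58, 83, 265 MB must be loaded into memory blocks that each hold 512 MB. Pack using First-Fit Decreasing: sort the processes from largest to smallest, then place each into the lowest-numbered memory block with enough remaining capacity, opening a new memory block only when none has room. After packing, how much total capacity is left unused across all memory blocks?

Sorted descending: 365, 363, 338, 318, 283, 271, 265, 262, 121, 87, 83, 73, 58.
memory block 1: place 365 MB, 147 MB left
memory block 2: place 363 MB, 149 MB left
memory block 3: place 338 MB, 174 MB left
memory block 4: place 318 MB, 194 MB left
memory block 5: place 283 MB, 229 MB left
memory block 6: place 271 MB, 241 MB left
memory block 7: place 265 MB, 247 MB left
memory block 8: place 262 MB, 250 MB left
memory block 1: place 121 MB, 26 MB left
memory block 2: place 87 MB, 62 MB left
memory block 3: place 83 MB, 91 MB left
memory block 3: place 73 MB, 18 MB left
memory block 2: place 58 MB, 4 MB left
8 memory blocks × 512 MB = 4096 MB; used 2887 MB; unused 1209 MB.

1209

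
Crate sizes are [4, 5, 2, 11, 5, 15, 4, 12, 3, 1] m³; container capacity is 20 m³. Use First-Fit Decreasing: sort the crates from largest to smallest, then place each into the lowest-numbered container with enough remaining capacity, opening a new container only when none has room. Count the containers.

4 containers

Sorted descending: 15, 12, 11, 5, 5, 4, 4, 3, 2, 1.
15 m³ → container 1 (remaining 5 m³)
12 m³ → container 2 (remaining 8 m³)
11 m³ → container 3 (remaining 9 m³)
5 m³ → container 1 (remaining 0 m³)
5 m³ → container 2 (remaining 3 m³)
4 m³ → container 3 (remaining 5 m³)
4 m³ → container 3 (remaining 1 m³)
3 m³ → container 2 (remaining 0 m³)
2 m³ → container 4 (remaining 18 m³)
1 m³ → container 3 (remaining 0 m³)
Final containers: [15,5] [12,5,3] [11,4,4,1] [2].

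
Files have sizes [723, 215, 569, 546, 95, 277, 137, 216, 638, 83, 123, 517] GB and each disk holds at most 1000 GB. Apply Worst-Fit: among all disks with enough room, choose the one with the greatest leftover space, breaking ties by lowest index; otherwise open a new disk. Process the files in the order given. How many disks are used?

5

Put 723 GB in disk 1; 277 GB remain.
Put 215 GB in disk 1; 62 GB remain.
Put 569 GB in disk 2; 431 GB remain.
Put 546 GB in disk 3; 454 GB remain.
Put 95 GB in disk 3; 359 GB remain.
Put 277 GB in disk 2; 154 GB remain.
Put 137 GB in disk 3; 222 GB remain.
Put 216 GB in disk 3; 6 GB remain.
Put 638 GB in disk 4; 362 GB remain.
Put 83 GB in disk 4; 279 GB remain.
Put 123 GB in disk 4; 156 GB remain.
Put 517 GB in disk 5; 483 GB remain.
Final disks: [723,215] [569,277] [546,95,137,216] [638,83,123] [517].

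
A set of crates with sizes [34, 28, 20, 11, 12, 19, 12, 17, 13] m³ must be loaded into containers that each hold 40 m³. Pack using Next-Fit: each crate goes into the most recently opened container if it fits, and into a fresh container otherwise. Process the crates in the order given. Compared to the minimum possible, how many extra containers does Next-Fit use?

Next-Fit: [34] [28] [20,11] [12,19] [12,17] [13] → 6 containers.
Total size 166 m³; any packing needs at least ⌈166/40⌉ = 5 containers.
An optimal packing achieves that bound: [34] [28,12] [20,19] [17,13] [12,11] → 5 containers.
Excess: 6 − 5 = 1.

1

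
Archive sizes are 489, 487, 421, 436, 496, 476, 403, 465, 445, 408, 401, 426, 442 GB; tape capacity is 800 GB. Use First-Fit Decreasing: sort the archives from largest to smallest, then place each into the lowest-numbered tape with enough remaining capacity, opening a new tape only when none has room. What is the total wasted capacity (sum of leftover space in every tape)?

4605

Sorted descending: 496, 489, 487, 476, 465, 445, 442, 436, 426, 421, 408, 403, 401.
Put 496 GB in tape 1; 304 GB remain.
Put 489 GB in tape 2; 311 GB remain.
Put 487 GB in tape 3; 313 GB remain.
Put 476 GB in tape 4; 324 GB remain.
Put 465 GB in tape 5; 335 GB remain.
Put 445 GB in tape 6; 355 GB remain.
Put 442 GB in tape 7; 358 GB remain.
Put 436 GB in tape 8; 364 GB remain.
Put 426 GB in tape 9; 374 GB remain.
Put 421 GB in tape 10; 379 GB remain.
Put 408 GB in tape 11; 392 GB remain.
Put 403 GB in tape 12; 397 GB remain.
Put 401 GB in tape 13; 399 GB remain.
13 tapes × 800 GB = 10400 GB; used 5795 GB; unused 4605 GB.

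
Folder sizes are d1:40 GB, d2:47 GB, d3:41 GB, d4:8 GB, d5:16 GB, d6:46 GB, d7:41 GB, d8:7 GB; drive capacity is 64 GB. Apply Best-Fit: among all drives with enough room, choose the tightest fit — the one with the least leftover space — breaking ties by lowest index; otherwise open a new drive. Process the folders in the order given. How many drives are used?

d1 (40 GB) → drive 1 (remaining 24 GB)
d2 (47 GB) → drive 2 (remaining 17 GB)
d3 (41 GB) → drive 3 (remaining 23 GB)
d4 (8 GB) → drive 2 (remaining 9 GB)
d5 (16 GB) → drive 3 (remaining 7 GB)
d6 (46 GB) → drive 4 (remaining 18 GB)
d7 (41 GB) → drive 5 (remaining 23 GB)
d8 (7 GB) → drive 3 (remaining 0 GB)

5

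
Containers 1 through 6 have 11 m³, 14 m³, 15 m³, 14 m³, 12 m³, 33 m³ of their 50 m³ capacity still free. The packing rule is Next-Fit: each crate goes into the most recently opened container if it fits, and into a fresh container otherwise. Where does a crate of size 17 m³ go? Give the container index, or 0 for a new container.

6

Next-Fit only looks at container 6, which has 33 m³ free.
17 m³ fits there.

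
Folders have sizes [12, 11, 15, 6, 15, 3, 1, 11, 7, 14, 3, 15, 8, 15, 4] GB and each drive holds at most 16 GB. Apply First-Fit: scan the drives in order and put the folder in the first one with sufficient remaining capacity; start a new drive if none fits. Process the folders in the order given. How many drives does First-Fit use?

12 GB → drive 1 (remaining 4 GB)
11 GB → drive 2 (remaining 5 GB)
15 GB → drive 3 (remaining 1 GB)
6 GB → drive 4 (remaining 10 GB)
15 GB → drive 5 (remaining 1 GB)
3 GB → drive 1 (remaining 1 GB)
1 GB → drive 1 (remaining 0 GB)
11 GB → drive 6 (remaining 5 GB)
7 GB → drive 4 (remaining 3 GB)
14 GB → drive 7 (remaining 2 GB)
3 GB → drive 2 (remaining 2 GB)
15 GB → drive 8 (remaining 1 GB)
8 GB → drive 9 (remaining 8 GB)
15 GB → drive 10 (remaining 1 GB)
4 GB → drive 6 (remaining 1 GB)

10 drives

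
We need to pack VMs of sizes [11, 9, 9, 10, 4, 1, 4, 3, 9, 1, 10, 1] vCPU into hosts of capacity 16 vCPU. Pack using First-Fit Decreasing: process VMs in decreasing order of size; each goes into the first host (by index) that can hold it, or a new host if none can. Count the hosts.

6

Sorted descending: 11, 10, 10, 9, 9, 9, 4, 4, 3, 1, 1, 1.
Put 11 vCPU in host 1; 5 vCPU remain.
Put 10 vCPU in host 2; 6 vCPU remain.
Put 10 vCPU in host 3; 6 vCPU remain.
Put 9 vCPU in host 4; 7 vCPU remain.
Put 9 vCPU in host 5; 7 vCPU remain.
Put 9 vCPU in host 6; 7 vCPU remain.
Put 4 vCPU in host 1; 1 vCPU remain.
Put 4 vCPU in host 2; 2 vCPU remain.
Put 3 vCPU in host 3; 3 vCPU remain.
Put 1 vCPU in host 1; 0 vCPU remain.
Put 1 vCPU in host 2; 1 vCPU remain.
Put 1 vCPU in host 2; 0 vCPU remain.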